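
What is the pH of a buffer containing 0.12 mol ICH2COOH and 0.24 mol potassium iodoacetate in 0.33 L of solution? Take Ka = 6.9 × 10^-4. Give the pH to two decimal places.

pH = 3.46

pKa = −log(6.9 × 10^-4) = 3.161
Using pH = pKa + log([base]/[acid]) with [base]/[acid] = 0.24/0.12:
pH = 3.161 + (+0.301) = 3.46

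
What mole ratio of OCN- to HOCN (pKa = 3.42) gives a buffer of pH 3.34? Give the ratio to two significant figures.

pH = pKa + log(r) ⇒ log(r) = 3.34 − 3.42 = -0.08
r = [OCN-]/[HOCN] = 10^(-0.08) = 0.832

ratio = 0.83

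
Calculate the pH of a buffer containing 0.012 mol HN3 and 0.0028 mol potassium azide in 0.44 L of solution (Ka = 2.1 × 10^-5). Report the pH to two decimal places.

pKa = −log(2.1 × 10^-5) = 4.678
Henderson–Hasselbalch: pH = pKa + log([N3-]/[HN3]) = 4.678 + log(0.0028/0.012)
pH = 4.678 + (-0.632) = 4.05

pH = 4.05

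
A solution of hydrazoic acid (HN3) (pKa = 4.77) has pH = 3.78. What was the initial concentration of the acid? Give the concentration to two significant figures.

[H+] = 10^(-3.78) = 1.66 × 10^-4 M = x
Ka = 10^(−4.77) = 1.70 × 10^-5
Ka = x²/(C₀ − x) ⇒ C₀ = x + x²/Ka
C₀ = 1.66 × 10^-4 + (1.66 × 10^-4)²/(1.70 × 10^-5) = 1.79 × 10^-3 M

C₀ = 1.8 × 10^-3 M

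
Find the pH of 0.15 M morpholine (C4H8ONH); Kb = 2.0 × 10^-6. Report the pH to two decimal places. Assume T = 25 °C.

pH = 10.74

C4H8ONH + H2O ⇌ C4H8ONH2+ + OH-
Let x = [OH-] at equilibrium. Kb = x²/(0.15 − x).
Neglecting x in the denominator: x = √(2.0 × 10^-6 × 0.15) = 5.48 × 10^-4 M
(x/C₀ = 0.37% < 5%, so the approximation holds.)
pOH = 3.26, so pH = 14.00 − pOH = 10.74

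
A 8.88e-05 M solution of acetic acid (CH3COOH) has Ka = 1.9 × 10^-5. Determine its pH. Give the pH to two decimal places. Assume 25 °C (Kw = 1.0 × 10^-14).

CH3COOH ⇌ CH3COO- + H+
From the ICE table, Ka = x²/(8.88e-05 − x) = 1.9 × 10^-5.
Here C₀/Ka ≈ 4.67, so the small-x approximation fails. Use the quadratic:
x = (−Ka + √(Ka² + 4·Ka·C₀))/2 = 3.27 × 10^-5 M
pH = −log(3.27 × 10^-5) = 4.49

pH = 4.49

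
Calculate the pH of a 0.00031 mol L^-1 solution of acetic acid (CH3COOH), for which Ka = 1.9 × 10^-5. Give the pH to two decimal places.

pH = 4.17

CH3COOH ⇌ CH3COO- + H+
Ka = [H+]²/(0.00031 − [H+]) = 1.9 × 10^-5
[H+] is not negligible relative to C₀; solve [H+]² + 1.9e-05·[H+] − 5.89e-09 = 0.
[H+] = [−1.9e-05 + √(1.9e-05² + 2.36e-08)]/2 = 6.78 × 10^-5 M
pH = −log(6.78 × 10^-5) = 4.17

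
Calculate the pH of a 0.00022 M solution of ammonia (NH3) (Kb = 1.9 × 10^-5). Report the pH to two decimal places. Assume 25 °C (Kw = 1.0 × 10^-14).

pH = 9.75

NH3 + H2O ⇌ NH4+ + OH-
Kb = [OH-]²/(0.00022 − [OH-]) = 1.9 × 10^-5
The 5% rule fails; solving [OH-]² + Kb·[OH-] − Kb·C₀ = 0 exactly:
[OH-] = [−1.9e-05 + √(1.9e-05² + 1.67e-08)]/2 = 5.58 × 10^-5 M
pOH = 4.25, so pH = 14.00 − pOH = 9.75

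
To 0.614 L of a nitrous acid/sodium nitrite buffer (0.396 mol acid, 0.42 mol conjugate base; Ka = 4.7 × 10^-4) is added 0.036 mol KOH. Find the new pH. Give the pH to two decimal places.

pH = 3.43

OH- converts HNO2 to NO2-: HNO2 → 0.36 mol, NO2- → 0.456 mol.
pKa = −log(4.7 × 10^-4) = 3.328
Henderson–Hasselbalch with mole ratio 0.456/0.36: pH = 3.328 + (+0.103)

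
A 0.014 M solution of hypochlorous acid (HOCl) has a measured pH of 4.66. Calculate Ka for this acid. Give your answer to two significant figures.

[H+] = 10^(-4.66) = 2.19 × 10^-5 M
At equilibrium [HA] = 0.014 − 2.19 × 10^-5 = 1.40 × 10^-2 M
Ka = [H+][A-]/[HA] = (2.19 × 10^-5)² / 1.40 × 10^-2 = 3.4 × 10^-8

Ka = 3.4 × 10^-8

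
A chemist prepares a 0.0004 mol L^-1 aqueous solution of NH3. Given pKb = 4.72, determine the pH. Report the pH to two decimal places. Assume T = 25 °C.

pH = 9.89

NH3 + H2O ⇌ NH4+ + OH-
Kb = 10^(−4.72) = 1.91 × 10^-5
Let x = [OH-] at equilibrium. Kb = x²/(0.0004 − x).
x is not negligible relative to C₀; solve x² + 1.91e-05·x − 7.64e-09 = 0.
x = (−Kb + √(Kb² + 4·Kb·C₀))/2 = 7.84 × 10^-5 M
pOH = −log(7.84 × 10^-5) = 4.11; pH = 14.00 − 4.11 = 9.89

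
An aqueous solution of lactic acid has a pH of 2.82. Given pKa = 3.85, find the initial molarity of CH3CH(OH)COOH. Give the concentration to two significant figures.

[H+] = 10^(-2.82) = 1.51 × 10^-3 M = x
Ka = 10^(−3.85) = 1.41 × 10^-4
Ka = x²/(C₀ − x) ⇒ C₀ = x + x²/Ka
C₀ = 1.51 × 10^-3 + (1.51 × 10^-3)²/(1.41 × 10^-4) = 1.77 × 10^-2 M

C₀ = 1.8 × 10^-2 M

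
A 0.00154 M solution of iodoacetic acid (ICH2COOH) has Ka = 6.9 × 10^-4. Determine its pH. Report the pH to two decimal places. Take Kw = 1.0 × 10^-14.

pH = 3.13

ICH2COOH ⇌ ICH2COO- + H+
Ka = x²/(0.00154 − x) = 6.9 × 10^-4
x is not negligible relative to C₀; solve x² + 0.00069·x − 1.06e-06 = 0.
x = (−Ka + √(Ka² + 4·Ka·C₀))/2 = 7.42 × 10^-4 M
pH = −log[H+] = −log(7.42 × 10^-4) = 3.13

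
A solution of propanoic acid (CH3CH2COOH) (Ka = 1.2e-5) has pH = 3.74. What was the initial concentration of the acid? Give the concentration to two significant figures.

C₀ = 2.9 × 10^-3 M

[H+] = 10^(-3.74) = 1.82 × 10^-4 M = x
Ka = x²/(C₀ − x) ⇒ C₀ = x + x²/Ka
C₀ = 1.82 × 10^-4 + (1.82 × 10^-4)²/(1.2 × 10^-5) = 2.94 × 10^-3 M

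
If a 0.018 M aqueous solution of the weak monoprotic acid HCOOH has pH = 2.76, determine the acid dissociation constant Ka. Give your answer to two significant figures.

[H+] = 10^(-2.76) = 1.74 × 10^-3 M
At equilibrium [HA] = 0.018 − 1.74 × 10^-3 = 1.63 × 10^-2 M
Ka = [H+][A-]/[HA] = (1.74 × 10^-3)² / 1.63 × 10^-2 = 1.9 × 10^-4

Ka = 1.9 × 10^-4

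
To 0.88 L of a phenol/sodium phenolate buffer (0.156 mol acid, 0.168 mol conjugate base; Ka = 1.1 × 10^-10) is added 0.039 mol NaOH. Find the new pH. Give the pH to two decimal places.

pH = 10.21

OH- converts C6H5OH to C6H5O-: C6H5OH → 0.117 mol, C6H5O- → 0.207 mol.
pKa = −log(1.1 × 10^-10) = 9.959
Henderson–Hasselbalch with mole ratio 0.207/0.117: pH = 9.959 + (+0.248)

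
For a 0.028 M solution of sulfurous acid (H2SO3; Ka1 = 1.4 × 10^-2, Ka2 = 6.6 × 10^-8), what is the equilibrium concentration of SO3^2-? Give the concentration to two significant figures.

6.6 × 10^-8 M

First ionization gives [H+] ≈ [HSO3-] = 1.40 × 10^-2 M.
Second step: Ka2 = [H+][SO3^2-]/[HSO3-] ≈ [SO3^2-] (since [H+] ≈ [HSO3-]).
So [SO3^2-] ≈ Ka2.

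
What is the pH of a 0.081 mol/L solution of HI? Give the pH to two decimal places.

pH = 1.09

HI is a strong acid and dissociates completely, so [H+] = 0.081 M.
pH = -log(0.081) = 1.09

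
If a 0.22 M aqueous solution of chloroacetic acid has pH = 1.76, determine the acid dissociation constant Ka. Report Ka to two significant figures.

Ka = 1.5 × 10^-3

[H+] = 10^(-1.76) = 1.74 × 10^-2 M
At equilibrium [HA] = 0.22 − 1.74 × 10^-2 = 2.03 × 10^-1 M
Ka = [H+][A-]/[HA] = (1.74 × 10^-2)² / 2.03 × 10^-1 = 1.5 × 10^-3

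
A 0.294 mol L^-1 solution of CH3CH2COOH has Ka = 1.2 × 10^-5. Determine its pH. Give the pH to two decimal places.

pH = 2.73

CH3CH2COOH ⇌ CH3CH2COO- + H+
From the ICE table, Ka = [H+]²/(0.294 − [H+]) = 1.2 × 10^-5.
Since Ka ≪ C₀, [H+] ≈ √(Ka·C₀) = 1.88 × 10^-3 M.
([H+]/C₀ = 0.64% < 5%, so the approximation holds.)
pH = −log[H+] = −log(1.88 × 10^-3) = 2.73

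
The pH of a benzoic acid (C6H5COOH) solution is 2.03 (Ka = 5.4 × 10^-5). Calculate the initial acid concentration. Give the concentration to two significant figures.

[H+] = 10^(-2.03) = 9.33 × 10^-3 M = x
Ka = x²/(C₀ − x) ⇒ C₀ = x + x²/Ka
C₀ = 9.33 × 10^-3 + (9.33 × 10^-3)²/(5.4 × 10^-5) = 1.62 M

C₀ = 1.6 M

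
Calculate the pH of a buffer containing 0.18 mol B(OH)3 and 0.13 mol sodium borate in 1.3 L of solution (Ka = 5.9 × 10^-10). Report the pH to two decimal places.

pKa = −log(5.9 × 10^-10) = 9.229
Henderson–Hasselbalch: pH = pKa + log([B(OH)4-]/[B(OH)3]) = 9.229 + log(0.13/0.18)
pH = 9.229 + (-0.141) = 9.09

pH = 9.09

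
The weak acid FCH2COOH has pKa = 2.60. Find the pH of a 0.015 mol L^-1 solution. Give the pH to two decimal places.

pH = 2.30

FCH2COOH ⇌ FCH2COO- + H+
Ka = 10^(−2.60) = 2.51 × 10^-3
Let x = [H+] at equilibrium. Ka = x²/(0.015 − x).
x is not negligible relative to C₀; solve x² + 0.00251·x − 3.77e-05 = 0.
x = (−Ka + √(Ka² + 4·Ka·C₀))/2 = 5.01 × 10^-3 M
pH = −log(5.01 × 10^-3) = 2.30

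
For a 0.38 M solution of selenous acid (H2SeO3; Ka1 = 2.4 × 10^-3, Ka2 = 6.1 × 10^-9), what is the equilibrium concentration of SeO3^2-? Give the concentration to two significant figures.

6.1 × 10^-9 M

First ionization gives [H+] ≈ [HSeO3-] = 2.90 × 10^-2 M.
Second step: Ka2 = [H+][SeO3^2-]/[HSeO3-] ≈ [SeO3^2-] (since [H+] ≈ [HSeO3-]).
So [SeO3^2-] ≈ Ka2.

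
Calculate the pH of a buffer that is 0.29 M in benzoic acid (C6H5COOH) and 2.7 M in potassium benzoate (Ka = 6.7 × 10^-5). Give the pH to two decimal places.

pH = 5.14

pKa = −log(6.7 × 10^-5) = 4.174
pH = pKa + log([A⁻]/[HA]) = 4.174 + log(2.7/0.29)
pH = 4.174 + (+0.969) = 5.14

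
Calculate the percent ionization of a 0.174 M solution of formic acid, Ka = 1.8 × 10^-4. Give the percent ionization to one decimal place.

HCOOH ⇌ HCOO- + H+; let x = [H+] at equilibrium.
x ≈ √(Ka·C₀) = √(1.8 × 10^-4 × 0.174) = 5.60 × 10^-3 M
% ionization = x/C₀ × 100% = 5.60 × 10^-3/0.174 × 100% = 3.2%

3.2%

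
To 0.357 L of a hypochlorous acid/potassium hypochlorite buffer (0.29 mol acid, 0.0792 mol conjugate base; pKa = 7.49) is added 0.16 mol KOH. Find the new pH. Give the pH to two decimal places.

pH = 7.75

After neutralization: n(HOCl) = 0.13 mol, n(OCl-) = 0.239 mol.
Henderson–Hasselbalch with mole ratio 0.239/0.13: pH = 7.49 + (+0.264)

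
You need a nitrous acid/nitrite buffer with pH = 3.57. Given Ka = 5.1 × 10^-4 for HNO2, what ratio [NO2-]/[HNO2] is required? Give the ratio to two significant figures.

pKa = -log(5.1 × 10^-4) = 3.292
pH = pKa + log(r) ⇒ log(r) = 3.57 − 3.292 = +0.278
r = [NO2-]/[HNO2] = 10^(+0.278) = 1.9

ratio = 1.9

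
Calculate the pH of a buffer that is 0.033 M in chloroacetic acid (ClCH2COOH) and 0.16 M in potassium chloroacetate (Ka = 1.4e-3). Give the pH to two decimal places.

pKa = −log(1.4 × 10^-3) = 2.854
pH = pKa + log([A⁻]/[HA]) = 2.854 + log(0.16/0.033)
pH = 2.854 + (+0.686) = 3.54

pH = 3.54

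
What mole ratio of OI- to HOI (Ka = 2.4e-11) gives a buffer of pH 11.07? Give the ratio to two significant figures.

ratio = 2.8

pKa = -log(2.4 × 10^-11) = 10.620
pH = pKa + log(r) ⇒ log(r) = 11.07 − 10.620 = +0.450
r = [OI-]/[HOI] = 10^(+0.450) = 2.82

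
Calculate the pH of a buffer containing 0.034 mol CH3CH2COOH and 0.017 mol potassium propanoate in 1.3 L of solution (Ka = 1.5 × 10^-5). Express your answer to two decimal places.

pKa = −log(1.5 × 10^-5) = 4.824
pH = pKa + log([A⁻]/[HA]) = 4.824 + log(0.017/0.034)
pH = 4.824 + (-0.301) = 4.52

pH = 4.52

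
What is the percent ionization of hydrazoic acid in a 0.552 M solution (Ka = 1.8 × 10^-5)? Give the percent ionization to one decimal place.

HN3 ⇌ N3- + H+; let x = [H+] at equilibrium.
x ≈ √(Ka·C₀) = √(1.8 × 10^-5 × 0.552) = 3.15 × 10^-3 M
% ionization = x/C₀ × 100% = 3.15 × 10^-3/0.552 × 100% = 0.6%

0.6%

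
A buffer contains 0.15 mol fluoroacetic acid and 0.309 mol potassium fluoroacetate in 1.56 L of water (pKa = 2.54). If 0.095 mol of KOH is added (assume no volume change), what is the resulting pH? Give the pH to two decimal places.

pH = 3.41

OH- converts FCH2COOH to FCH2COO-: FCH2COOH → 0.055 mol, FCH2COO- → 0.404 mol.
Henderson–Hasselbalch with mole ratio 0.404/0.055: pH = 2.54 + (+0.866)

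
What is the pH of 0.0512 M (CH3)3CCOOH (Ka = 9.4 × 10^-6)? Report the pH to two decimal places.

pH = 3.16

(CH3)3CCOOH ⇌ (CH3)3CCOO- + H+
Ka = x²/(0.0512 − x) = 9.4 × 10^-6
Assume x ≪ 0.0512: x ≈ √(9.4 × 10^-6 × 0.0512) = 6.94 × 10^-4 M
Check: 1.4% ionized — well under 5%, approximation valid.
pH = −log(6.94 × 10^-4) = 3.16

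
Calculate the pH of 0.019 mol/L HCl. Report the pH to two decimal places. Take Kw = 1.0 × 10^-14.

pH = 1.72

HCl is a strong acid and dissociates completely, so [H+] = 0.019 M.
pH = -log(0.019) = 1.72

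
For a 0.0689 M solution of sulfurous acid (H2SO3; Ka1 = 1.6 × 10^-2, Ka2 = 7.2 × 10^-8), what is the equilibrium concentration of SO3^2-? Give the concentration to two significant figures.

First ionization gives [H+] ≈ [HSO3-] = 2.62 × 10^-2 M.
Second step: Ka2 = [H+][SO3^2-]/[HSO3-] ≈ [SO3^2-] (since [H+] ≈ [HSO3-]).
So [SO3^2-] ≈ Ka2.

7.2 × 10^-8 M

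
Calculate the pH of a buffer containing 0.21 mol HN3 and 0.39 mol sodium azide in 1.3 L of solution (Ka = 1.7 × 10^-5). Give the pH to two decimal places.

pH = 5.04

pKa = −log(1.7 × 10^-5) = 4.770
Henderson–Hasselbalch: pH = pKa + log([N3-]/[HN3]) = 4.770 + log(0.39/0.21)
pH = 4.770 + (+0.269) = 5.04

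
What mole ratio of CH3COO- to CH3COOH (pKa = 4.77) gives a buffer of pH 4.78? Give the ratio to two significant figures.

pH = pKa + log(r) ⇒ log(r) = 4.78 − 4.77 = +0.01
r = [CH3COO-]/[CH3COOH] = 10^(+0.01) = 1.02

ratio = 1.0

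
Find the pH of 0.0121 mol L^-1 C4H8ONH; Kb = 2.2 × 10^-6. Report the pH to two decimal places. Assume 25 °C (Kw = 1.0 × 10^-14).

pH = 10.21

C4H8ONH + H2O ⇌ C4H8ONH2+ + OH-
Kb = x²/(0.0121 − x) = 2.2 × 10^-6
Neglecting x in the denominator: x = √(2.2 × 10^-6 × 0.0121) = 1.63 × 10^-4 M
Check: 1.3% ionized — well under 5%, approximation valid.
pOH = −log(1.63 × 10^-4) = 3.79; pH = 14.00 − 3.79 = 10.21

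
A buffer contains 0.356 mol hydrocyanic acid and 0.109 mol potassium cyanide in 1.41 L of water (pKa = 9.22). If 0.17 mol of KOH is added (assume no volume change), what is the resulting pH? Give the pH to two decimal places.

After neutralization: n(HCN) = 0.186 mol, n(CN-) = 0.279 mol.
pH = pKa + log([A⁻]/[HA]) = 9.22 + log(0.279/0.186) = 9.22 +0.176

pH = 9.40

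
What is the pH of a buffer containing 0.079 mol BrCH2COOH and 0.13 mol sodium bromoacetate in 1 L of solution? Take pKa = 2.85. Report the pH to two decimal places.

Henderson–Hasselbalch: pH = pKa + log([BrCH2COO-]/[BrCH2COOH]) = 2.85 + log(0.13/0.079)
pH = 2.85 + (+0.216) = 3.07

pH = 3.07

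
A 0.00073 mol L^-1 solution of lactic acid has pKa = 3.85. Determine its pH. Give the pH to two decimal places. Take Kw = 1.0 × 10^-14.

pH = 3.59

CH3CH(OH)COOH ⇌ CH3CH(OH)COO- + H+
Ka = 10^(−3.85) = 1.41 × 10^-4
Ka = x²/(0.00073 − x) = 1.41 × 10^-4
Here C₀/Ka ≈ 5.18, so the small-x approximation fails. Use the quadratic:
x = (−Ka + √(Ka² + 4·Ka·C₀))/2 = 2.58 × 10^-4 M
pH = −log(2.58 × 10^-4) = 3.59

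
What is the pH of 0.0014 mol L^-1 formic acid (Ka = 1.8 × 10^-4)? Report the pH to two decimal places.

pH = 3.38

HCOOH ⇌ HCOO- + H+
Ka = [H+]²/(0.0014 − [H+]) = 1.8 × 10^-4
Here C₀/Ka ≈ 7.78, so the small-[H+] approximation fails. Use the quadratic:
[H+] = [−0.00018 + √(0.00018² + 1.01e-06)]/2 = 4.20 × 10^-4 M
pH = −log(4.20 × 10^-4) = 3.38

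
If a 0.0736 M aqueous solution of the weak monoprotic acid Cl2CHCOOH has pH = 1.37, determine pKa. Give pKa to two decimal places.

pKa = 1.23

[H+] = 10^(-1.37) = 4.27 × 10^-2 M
At equilibrium [HA] = 0.0736 − 4.27 × 10^-2 = 3.09 × 10^-2 M
Ka = [H+][A-]/[HA] = (4.27 × 10^-2)² / 3.09 × 10^-2 = 5.90 × 10^-2
pKa = -log(5.90 × 10^-2) = 1.23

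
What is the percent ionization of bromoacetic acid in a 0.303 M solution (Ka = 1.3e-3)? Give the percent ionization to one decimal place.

6.3%

BrCH2COOH ⇌ BrCH2COO- + H+; let x = [H+] at equilibrium.
Ka = x²/(C₀ − x); solving the quadratic gives x = 1.92 × 10^-2 M.
Fraction ionized = 1.92 × 10^-2 / 0.303 = 0.0634 → 6.3%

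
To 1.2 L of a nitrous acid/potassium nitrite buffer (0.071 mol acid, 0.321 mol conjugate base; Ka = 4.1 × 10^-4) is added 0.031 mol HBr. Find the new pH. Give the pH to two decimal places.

Added H+ converts NO2- to HNO2: HNO2 → 0.102 mol, NO2- → 0.29 mol.
pKa = −log(4.1 × 10^-4) = 3.387
pH = pKa + log(n_NO2-/n_HNO2) = 3.387 + log(0.29/0.102) = 3.387 + (+0.454)

pH = 3.84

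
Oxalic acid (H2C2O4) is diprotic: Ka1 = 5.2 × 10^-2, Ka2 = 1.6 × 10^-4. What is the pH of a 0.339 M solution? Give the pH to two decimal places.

Since Ka1 ≫ Ka2, the first ionization dominates [H+].
Ka1 = x²/(0.339 − x) = 5.2 × 10^-2
Solving the quadratic: x = (−Ka1 + √(Ka1² + 4·Ka1·C₀))/2 = 1.09 × 10^-1 M
pH = −log(1.09 × 10^-1) = 0.96

pH = 0.96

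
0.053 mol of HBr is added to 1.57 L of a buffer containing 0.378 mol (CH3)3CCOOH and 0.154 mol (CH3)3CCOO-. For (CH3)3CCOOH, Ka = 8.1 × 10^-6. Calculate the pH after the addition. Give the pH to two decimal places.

Added H+ converts (CH3)3CCOO- to (CH3)3CCOOH: (CH3)3CCOOH → 0.431 mol, (CH3)3CCOO- → 0.101 mol.
pKa = −log(8.1 × 10^-6) = 5.092
pH = pKa + log(n_(CH3)3CCOO-/n_(CH3)3CCOOH) = 5.092 + log(0.101/0.431) = 5.092 + (-0.630)

pH = 4.46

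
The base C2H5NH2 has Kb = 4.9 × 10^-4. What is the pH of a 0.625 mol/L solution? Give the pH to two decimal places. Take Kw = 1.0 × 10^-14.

C2H5NH2 + H2O ⇌ C2H5NH3+ + OH-
From the ICE table, Kb = x²/(0.625 − x) = 4.9 × 10^-4.
Neglecting x in the denominator: x = √(4.9 × 10^-4 × 0.625) = 1.75 × 10^-2 M
Check: 2.8% ionized — well under 5%, approximation valid.
pOH = 1.76, so pH = 14.00 − pOH = 12.24

pH = 12.24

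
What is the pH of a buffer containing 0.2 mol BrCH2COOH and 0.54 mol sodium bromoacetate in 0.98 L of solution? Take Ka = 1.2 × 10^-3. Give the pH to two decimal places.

pKa = −log(1.2 × 10^-3) = 2.921
Henderson–Hasselbalch: pH = pKa + log([BrCH2COO-]/[BrCH2COOH]) = 2.921 + log(0.54/0.2)
pH = 2.921 + (+0.431) = 3.35

pH = 3.35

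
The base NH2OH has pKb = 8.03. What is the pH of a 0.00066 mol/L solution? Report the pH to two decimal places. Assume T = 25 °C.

NH2OH + H2O ⇌ NH3OH+ + OH-
Kb = 10^(−8.03) = 9.33 × 10^-9
Kb = [OH-]²/(0.00066 − [OH-]) = 9.33 × 10^-9
Since Kb ≪ C₀, [OH-] ≈ √(Kb·C₀) = 2.48 × 10^-6 M.
Check: 0.38% ionized — well under 5%, approximation valid.
pOH = 5.61, so pH = 14.00 − pOH = 8.39

pH = 8.39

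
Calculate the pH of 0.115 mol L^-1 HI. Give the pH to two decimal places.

HI is a strong acid and dissociates completely, so [H+] = 0.115 M.
pH = -log(0.115) = 0.94

pH = 0.94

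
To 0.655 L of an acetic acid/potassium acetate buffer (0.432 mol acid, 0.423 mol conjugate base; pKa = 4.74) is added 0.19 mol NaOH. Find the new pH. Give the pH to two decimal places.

After neutralization: n(CH3COOH) = 0.242 mol, n(CH3COO-) = 0.613 mol.
pH = pKa + log([A⁻]/[HA]) = 4.74 + log(0.613/0.242) = 4.74 +0.404

pH = 5.14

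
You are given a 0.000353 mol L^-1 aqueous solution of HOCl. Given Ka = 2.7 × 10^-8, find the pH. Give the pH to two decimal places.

HOCl ⇌ OCl- + H+
From the ICE table, Ka = [H+]²/(0.000353 − [H+]) = 2.7 × 10^-8.
Assume [H+] ≪ 0.000353: [H+] ≈ √(2.7 × 10^-8 × 0.000353) = 3.09 × 10^-6 M
Check: 0.87% ionized — well under 5%, approximation valid.
pH = −log[H+] = −log(3.09 × 10^-6) = 5.51

pH = 5.51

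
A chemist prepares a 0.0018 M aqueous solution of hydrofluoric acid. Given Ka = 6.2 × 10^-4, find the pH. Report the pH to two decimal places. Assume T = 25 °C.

pH = 3.10

HF ⇌ F- + H+
Let x = [H+] at equilibrium. Ka = x²/(0.0018 − x).
x is not negligible relative to C₀; solve x² + 0.00062·x − 1.12e-06 = 0.
x = (−Ka + √(Ka² + 4·Ka·C₀))/2 = 7.91 × 10^-4 M
pH = −log[H+] = −log(7.91 × 10^-4) = 3.10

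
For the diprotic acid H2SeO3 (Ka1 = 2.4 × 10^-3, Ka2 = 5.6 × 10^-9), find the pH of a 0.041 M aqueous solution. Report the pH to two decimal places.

pH = 2.06

Ka1 ≫ Ka2, so treat the first dissociation as the only significant source of H+.
Ka1 = x²/(0.041 − x) = 2.4 × 10^-3
Solving the quadratic: x = (−Ka1 + √(Ka1² + 4·Ka1·C₀))/2 = 8.79 × 10^-3 M
pH = −log(8.79 × 10^-3) = 2.06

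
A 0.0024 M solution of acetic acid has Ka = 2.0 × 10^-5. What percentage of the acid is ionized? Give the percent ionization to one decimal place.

8.7%

CH3COOH ⇌ CH3COO- + H+; let x = [H+] at equilibrium.
Ka = x²/(C₀ − x); solving the quadratic gives x = 2.09 × 10^-4 M.
% ionization = x/C₀ × 100% = 2.09 × 10^-4/0.0024 × 100% = 8.7%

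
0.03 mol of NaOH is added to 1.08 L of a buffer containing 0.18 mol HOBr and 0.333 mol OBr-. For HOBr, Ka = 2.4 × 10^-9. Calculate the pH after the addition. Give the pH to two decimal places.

pH = 9.00

OH- converts HOBr to OBr-: HOBr → 0.15 mol, OBr- → 0.363 mol.
pKa = −log(2.4 × 10^-9) = 8.620
pH = pKa + log(n_OBr-/n_HOBr) = 8.620 + log(0.363/0.15) = 8.620 + (+0.384)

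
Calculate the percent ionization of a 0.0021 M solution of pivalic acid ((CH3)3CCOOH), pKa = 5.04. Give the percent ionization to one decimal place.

6.4%

(CH3)3CCOOH ⇌ (CH3)3CCOO- + H+; let x = [H+] at equilibrium.
Ka = 10^(−5.04) = 9.12 × 10^-6
Solve x² + 9.12e-06x − 1.92e-08 = 0 → x = 1.34 × 10^-4 M
% ionization = x/C₀ × 100% = 1.34 × 10^-4/0.0021 × 100% = 6.4%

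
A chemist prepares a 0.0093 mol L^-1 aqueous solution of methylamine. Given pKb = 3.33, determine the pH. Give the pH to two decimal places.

pH = 11.27

CH3NH2 + H2O ⇌ CH3NH3+ + OH-
Kb = 10^(−3.33) = 4.68 × 10^-4
From the ICE table, Kb = [OH-]²/(0.0093 − [OH-]) = 4.68 × 10^-4.
[OH-] is not negligible relative to C₀; solve [OH-]² + 0.000468·[OH-] − 4.35e-06 = 0.
[OH-] = (−Kb + √(Kb² + 4·Kb·C₀))/2 = 1.87 × 10^-3 M
pOH = −log(1.87 × 10^-3) = 2.73; pH = 14.00 − 2.73 = 11.27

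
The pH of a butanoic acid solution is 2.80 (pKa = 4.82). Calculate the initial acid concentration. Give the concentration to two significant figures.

C₀ = 1.7 × 10^-1 M

[H+] = 10^(-2.80) = 1.58 × 10^-3 M = x
Ka = 10^(−4.82) = 1.51 × 10^-5
Ka = x²/(C₀ − x) ⇒ C₀ = x + x²/Ka
C₀ = 1.58 × 10^-3 + (1.58 × 10^-3)²/(1.51 × 10^-5) = 1.67 × 10^-1 M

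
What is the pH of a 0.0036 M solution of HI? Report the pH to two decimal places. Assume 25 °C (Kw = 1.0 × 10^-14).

pH = 2.44

HI is a strong acid and dissociates completely, so [H+] = 0.0036 M.
pH = -log(0.0036) = 2.44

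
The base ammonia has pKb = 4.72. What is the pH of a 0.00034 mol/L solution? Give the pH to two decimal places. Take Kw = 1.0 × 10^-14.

NH3 + H2O ⇌ NH4+ + OH-
Kb = 10^(−4.72) = 1.91 × 10^-5
Kb = [OH-]²/(0.00034 − [OH-]) = 1.91 × 10^-5
[OH-] is not negligible relative to C₀; solve [OH-]² + 1.91e-05·[OH-] − 6.49e-09 = 0.
[OH-] = [−1.91e-05 + √(1.91e-05² + 2.6e-08)]/2 = 7.16 × 10^-5 M
pOH = 4.15, so pH = 14.00 − pOH = 9.85

pH = 9.85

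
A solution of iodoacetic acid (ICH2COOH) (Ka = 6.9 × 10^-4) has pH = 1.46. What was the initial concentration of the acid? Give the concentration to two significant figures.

C₀ = 1.8 M

[H+] = 10^(-1.46) = 3.47 × 10^-2 M = x
Ka = x²/(C₀ − x) ⇒ C₀ = x + x²/Ka
C₀ = 3.47 × 10^-2 + (3.47 × 10^-2)²/(6.9 × 10^-4) = 1.78 M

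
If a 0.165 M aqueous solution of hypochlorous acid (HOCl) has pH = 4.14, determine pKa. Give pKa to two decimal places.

[H+] = 10^(-4.14) = 7.24 × 10^-5 M
At equilibrium [HA] = 0.165 − 7.24 × 10^-5 = 1.65 × 10^-1 M
Ka = [H+][A-]/[HA] = (7.24 × 10^-5)² / 1.65 × 10^-1 = 3.18 × 10^-8
pKa = -log(3.18 × 10^-8) = 7.50

pKa = 7.50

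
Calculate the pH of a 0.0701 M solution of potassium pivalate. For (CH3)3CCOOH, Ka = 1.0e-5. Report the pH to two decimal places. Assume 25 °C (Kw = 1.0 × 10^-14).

(CH3)3CCOO- is the conjugate base of the weak acid (CH3)3CCOOH.
Kb = Kw/Ka = 1.0×10^-14 / 1.0 × 10^-5 = 1.00 × 10^-9
Kb = [OH-]²/(0.0701 − [OH-]) = 1.00 × 10^-9
Since Kb ≪ C₀, [OH-] ≈ √(Kb·C₀) = 8.37 × 10^-6 M.
([OH-]/C₀ = 0.012% < 5%, so the approximation holds.)
pOH = 5.08, so pH = 14.00 − pOH = 8.92

pH = 8.92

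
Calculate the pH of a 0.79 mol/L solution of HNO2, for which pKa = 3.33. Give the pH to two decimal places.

pH = 1.72

HNO2 ⇌ NO2- + H+
Ka = 10^(−3.33) = 4.68 × 10^-4
From the ICE table, Ka = x²/(0.79 − x) = 4.68 × 10^-4.
Assume x ≪ 0.79: x ≈ √(4.68 × 10^-4 × 0.79) = 1.92 × 10^-2 M
(x/C₀ = 2.4% < 5%, so the approximation holds.)
pH = −log(1.92 × 10^-2) = 1.72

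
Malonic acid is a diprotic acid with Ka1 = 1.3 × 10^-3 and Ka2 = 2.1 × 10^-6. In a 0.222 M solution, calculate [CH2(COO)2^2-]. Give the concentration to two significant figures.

First ionization gives [H+] ≈ [CH2(COOH)COO-] = 1.64 × 10^-2 M.
Second step: Ka2 = [H+][CH2(COO)2^2-]/[CH2(COOH)COO-] ≈ [CH2(COO)2^2-] (since [H+] ≈ [CH2(COOH)COO-]).
So [CH2(COO)2^2-] ≈ Ka2.

2.1 × 10^-6 M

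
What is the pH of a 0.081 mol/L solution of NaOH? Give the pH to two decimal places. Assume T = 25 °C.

NaOH is a strong base; [OH-] = 0.081 M.
pOH = -log(0.081) = 1.09
pH = 14.00 - 1.09 = 12.91

pH = 12.91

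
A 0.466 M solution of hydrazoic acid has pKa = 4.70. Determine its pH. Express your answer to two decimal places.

HN3 ⇌ N3- + H+
Ka = 10^(−4.70) = 2.00 × 10^-5
From the ICE table, Ka = [H+]²/(0.466 − [H+]) = 2.00 × 10^-5.
Since Ka ≪ C₀, [H+] ≈ √(Ka·C₀) = 3.05 × 10^-3 M.
([H+]/C₀ = 0.66% < 5%, so the approximation holds.)
pH = −log(3.05 × 10^-3) = 2.52

pH = 2.52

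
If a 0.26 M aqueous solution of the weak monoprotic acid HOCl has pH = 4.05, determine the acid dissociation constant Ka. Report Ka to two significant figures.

Ka = 3.1 × 10^-8

[H+] = 10^(-4.05) = 8.91 × 10^-5 M
At equilibrium [HA] = 0.26 − 8.91 × 10^-5 = 2.60 × 10^-1 M
Ka = [H+][A-]/[HA] = (8.91 × 10^-5)² / 2.60 × 10^-1 = 3.1 × 10^-8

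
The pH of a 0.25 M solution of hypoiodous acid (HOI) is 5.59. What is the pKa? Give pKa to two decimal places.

[H+] = 10^(-5.59) = 2.57 × 10^-6 M
At equilibrium [HA] = 0.25 − 2.57 × 10^-6 = 2.50 × 10^-1 M
Ka = [H+][A-]/[HA] = (2.57 × 10^-6)² / 2.50 × 10^-1 = 2.64 × 10^-11
pKa = -log(2.64 × 10^-11) = 10.58

pKa = 10.58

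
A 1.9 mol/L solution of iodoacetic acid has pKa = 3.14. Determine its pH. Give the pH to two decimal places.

pH = 1.43

ICH2COOH ⇌ ICH2COO- + H+
Ka = 10^(−3.14) = 7.24 × 10^-4
Ka = x²/(1.9 − x) = 7.24 × 10^-4
Assume x ≪ 1.9: x ≈ √(7.24 × 10^-4 × 1.9) = 3.71 × 10^-2 M
(x/C₀ = 2% < 5%, so the approximation holds.)
pH = −log(3.71 × 10^-2) = 1.43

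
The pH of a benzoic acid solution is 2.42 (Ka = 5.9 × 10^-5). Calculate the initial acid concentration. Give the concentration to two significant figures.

C₀ = 2.5 × 10^-1 M

[H+] = 10^(-2.42) = 3.80 × 10^-3 M = x
Ka = x²/(C₀ − x) ⇒ C₀ = x + x²/Ka
C₀ = 3.80 × 10^-3 + (3.80 × 10^-3)²/(5.9 × 10^-5) = 2.49 × 10^-1 M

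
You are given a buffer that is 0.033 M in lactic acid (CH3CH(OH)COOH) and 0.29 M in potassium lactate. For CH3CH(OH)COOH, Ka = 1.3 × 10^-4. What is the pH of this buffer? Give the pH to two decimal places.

pKa = −log(1.3 × 10^-4) = 3.886
Using pH = pKa + log([base]/[acid]) with [base]/[acid] = 0.29/0.033:
pH = 3.886 + (+0.944) = 4.83

pH = 4.83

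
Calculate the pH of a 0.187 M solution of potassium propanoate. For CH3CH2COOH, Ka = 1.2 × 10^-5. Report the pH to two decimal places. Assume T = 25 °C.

pH = 9.10

CH3CH2COO- is the conjugate base of the weak acid CH3CH2COOH.
Kb = Kw/Ka = 1.0×10^-14 / 1.2 × 10^-5 = 8.33 × 10^-10
Kb = [OH-]²/(0.187 − [OH-]) = 8.33 × 10^-10
Assume [OH-] ≪ 0.187: [OH-] ≈ √(8.33 × 10^-10 × 0.187) = 1.25 × 10^-5 M
([OH-]/C₀ = 0.0067% < 5%, so the approximation holds.)
pOH = −log(1.25 × 10^-5) = 4.90; pH = 14.00 − 4.90 = 9.10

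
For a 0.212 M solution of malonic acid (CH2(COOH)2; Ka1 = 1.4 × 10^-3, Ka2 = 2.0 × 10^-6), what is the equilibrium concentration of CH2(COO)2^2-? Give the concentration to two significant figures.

First ionization gives [H+] ≈ [CH2(COOH)COO-] = 1.65 × 10^-2 M.
Second step: Ka2 = [H+][CH2(COO)2^2-]/[CH2(COOH)COO-] ≈ [CH2(COO)2^2-] (since [H+] ≈ [CH2(COOH)COO-]).
So [CH2(COO)2^2-] ≈ Ka2.

2.0 × 10^-6 M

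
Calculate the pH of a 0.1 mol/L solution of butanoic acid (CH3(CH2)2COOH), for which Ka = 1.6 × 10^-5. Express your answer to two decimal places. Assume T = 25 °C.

pH = 2.90

CH3(CH2)2COOH ⇌ CH3(CH2)2COO- + H+
Ka = x²/(0.1 − x) = 1.6 × 10^-5
Neglecting x in the denominator: x = √(1.6 × 10^-5 × 0.1) = 1.26 × 10^-3 M
(x/C₀ = 1.3% < 5%, so the approximation holds.)
pH = −log[H+] = −log(1.26 × 10^-3) = 2.90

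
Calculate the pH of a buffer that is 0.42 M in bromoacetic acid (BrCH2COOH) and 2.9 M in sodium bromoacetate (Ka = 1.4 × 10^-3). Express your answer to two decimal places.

pKa = −log(1.4 × 10^-3) = 2.854
Using pH = pKa + log([base]/[acid]) with [base]/[acid] = 2.9/0.42:
pH = 2.854 + (+0.839) = 3.69

pH = 3.69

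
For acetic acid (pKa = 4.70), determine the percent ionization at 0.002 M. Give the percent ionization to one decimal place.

9.5%

CH3COOH ⇌ CH3COO- + H+; let x = [H+] at equilibrium.
Ka = 10^(−4.70) = 2.00 × 10^-5
Solve x² + 2e-05x − 4e-08 = 0 → x = 1.90 × 10^-4 M
% ionization = x/C₀ × 100% = 1.90 × 10^-4/0.002 × 100% = 9.5%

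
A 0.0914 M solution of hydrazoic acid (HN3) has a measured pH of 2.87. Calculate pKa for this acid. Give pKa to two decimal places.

pKa = 4.69

[H+] = 10^(-2.87) = 1.35 × 10^-3 M
At equilibrium [HA] = 0.0914 − 1.35 × 10^-3 = 9.00 × 10^-2 M
Ka = [H+][A-]/[HA] = (1.35 × 10^-3)² / 9.00 × 10^-2 = 2.02 × 10^-5
pKa = -log(2.02 × 10^-5) = 4.69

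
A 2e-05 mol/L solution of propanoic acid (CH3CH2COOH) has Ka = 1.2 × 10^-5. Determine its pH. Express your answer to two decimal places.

pH = 4.97

CH3CH2COOH ⇌ CH3CH2COO- + H+
From the ICE table, Ka = x²/(2e-05 − x) = 1.2 × 10^-5.
The 5% rule fails; solving x² + Ka·x − Ka·C₀ = 0 exactly:
x = (−Ka + √(Ka² + 4·Ka·C₀))/2 = 1.06 × 10^-5 M
pH = −log(1.06 × 10^-5) = 4.97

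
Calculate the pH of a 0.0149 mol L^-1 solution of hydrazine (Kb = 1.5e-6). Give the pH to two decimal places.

N2H4 + H2O ⇌ N2H5+ + OH-
From the ICE table, Kb = x²/(0.0149 − x) = 1.5 × 10^-6.
Since Kb ≪ C₀, x ≈ √(Kb·C₀) = 1.49 × 10^-4 M.
Check: 1% ionized — well under 5%, approximation valid.
pOH = 3.83, so pH = 14.00 − pOH = 10.17

pH = 10.17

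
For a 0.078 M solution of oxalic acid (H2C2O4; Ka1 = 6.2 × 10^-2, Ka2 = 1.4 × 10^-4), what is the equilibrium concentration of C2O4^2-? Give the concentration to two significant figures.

First ionization gives [H+] ≈ [HC2O4-] = 4.51 × 10^-2 M.
Second step: Ka2 = [H+][C2O4^2-]/[HC2O4-] ≈ [C2O4^2-] (since [H+] ≈ [HC2O4-]).
So [C2O4^2-] ≈ Ka2.

1.4 × 10^-4 M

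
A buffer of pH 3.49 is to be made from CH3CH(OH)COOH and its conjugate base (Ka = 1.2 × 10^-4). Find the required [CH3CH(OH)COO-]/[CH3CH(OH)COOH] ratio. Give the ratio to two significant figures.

ratio = 0.37

pKa = -log(1.2 × 10^-4) = 3.921
pH = pKa + log(r) ⇒ log(r) = 3.49 − 3.921 = -0.431
r = [CH3CH(OH)COO-]/[CH3CH(OH)COOH] = 10^(-0.431) = 0.371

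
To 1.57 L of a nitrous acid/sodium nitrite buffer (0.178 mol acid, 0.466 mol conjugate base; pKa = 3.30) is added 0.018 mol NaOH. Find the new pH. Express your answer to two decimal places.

pH = 3.78

OH- converts HNO2 to NO2-: HNO2 → 0.16 mol, NO2- → 0.484 mol.
pH = pKa + log(n_NO2-/n_HNO2) = 3.30 + log(0.484/0.16) = 3.30 + (+0.481)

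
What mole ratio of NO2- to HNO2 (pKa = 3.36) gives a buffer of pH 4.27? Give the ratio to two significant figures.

pH = pKa + log(r) ⇒ log(r) = 4.27 − 3.36 = +0.91
r = [NO2-]/[HNO2] = 10^(+0.91) = 8.13

ratio = 8.1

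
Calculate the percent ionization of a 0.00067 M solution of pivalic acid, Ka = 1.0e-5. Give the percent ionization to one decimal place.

11.5%

(CH3)3CCOOH ⇌ (CH3)3CCOO- + H+; let x = [H+] at equilibrium.
Ka = x²/(C₀ − x); solving the quadratic gives x = 7.70 × 10^-5 M.
Fraction ionized = 7.70 × 10^-5 / 0.00067 = 0.1149 → 11.5%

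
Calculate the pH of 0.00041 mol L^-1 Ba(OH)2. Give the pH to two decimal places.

pH = 10.91

Ba(OH)2 is a strong base (each formula unit releases 2 OH-); [OH-] = 0.00082 M.
pOH = -log(0.00082) = 3.09
pH = 14.00 - 3.09 = 10.91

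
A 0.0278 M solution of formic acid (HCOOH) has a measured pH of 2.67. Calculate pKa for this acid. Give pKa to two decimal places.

[H+] = 10^(-2.67) = 2.14 × 10^-3 M
At equilibrium [HA] = 0.0278 − 2.14 × 10^-3 = 2.57 × 10^-2 M
Ka = [H+][A-]/[HA] = (2.14 × 10^-3)² / 2.57 × 10^-2 = 1.78 × 10^-4
pKa = -log(1.78 × 10^-4) = 3.75

pKa = 3.75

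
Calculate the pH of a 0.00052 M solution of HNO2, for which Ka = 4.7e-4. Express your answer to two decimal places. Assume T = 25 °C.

HNO2 ⇌ NO2- + H+
Ka = [H+]²/(0.00052 − [H+]) = 4.7 × 10^-4
[H+] is not negligible relative to C₀; solve [H+]² + 0.00047·[H+] − 2.44e-07 = 0.
[H+] = [−0.00047 + √(0.00047² + 9.78e-07)]/2 = 3.12 × 10^-4 M
pH = −log(3.12 × 10^-4) = 3.51

pH = 3.51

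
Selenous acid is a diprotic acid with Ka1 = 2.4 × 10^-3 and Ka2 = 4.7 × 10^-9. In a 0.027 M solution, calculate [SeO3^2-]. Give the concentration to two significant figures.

4.7 × 10^-9 M

First ionization gives [H+] ≈ [HSeO3-] = 6.94 × 10^-3 M.
Second step: Ka2 = [H+][SeO3^2-]/[HSeO3-] ≈ [SeO3^2-] (since [H+] ≈ [HSeO3-]).
So [SeO3^2-] ≈ Ka2.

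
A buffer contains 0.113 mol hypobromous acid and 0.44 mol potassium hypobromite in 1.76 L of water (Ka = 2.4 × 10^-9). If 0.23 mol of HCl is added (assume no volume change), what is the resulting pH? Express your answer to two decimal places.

After neutralization: n(HOBr) = 0.343 mol, n(OBr-) = 0.21 mol.
pKa = −log(2.4 × 10^-9) = 8.620
Henderson–Hasselbalch with mole ratio 0.21/0.343: pH = 8.620 + (-0.213)

pH = 8.41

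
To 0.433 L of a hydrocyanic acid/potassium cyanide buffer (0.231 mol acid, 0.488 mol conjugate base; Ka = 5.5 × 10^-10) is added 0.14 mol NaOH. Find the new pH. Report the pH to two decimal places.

After neutralization: n(HCN) = 0.091 mol, n(CN-) = 0.628 mol.
pKa = −log(5.5 × 10^-10) = 9.260
Henderson–Hasselbalch with mole ratio 0.628/0.091: pH = 9.260 + (+0.839)

pH = 10.10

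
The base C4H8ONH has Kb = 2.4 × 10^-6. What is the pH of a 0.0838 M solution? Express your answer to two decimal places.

C4H8ONH + H2O ⇌ C4H8ONH2+ + OH-
Kb = [OH-]²/(0.0838 − [OH-]) = 2.4 × 10^-6
Assume [OH-] ≪ 0.0838: [OH-] ≈ √(2.4 × 10^-6 × 0.0838) = 4.48 × 10^-4 M
Check: 0.54% ionized — well under 5%, approximation valid.
pOH = 3.35, so pH = 14.00 − pOH = 10.65

pH = 10.65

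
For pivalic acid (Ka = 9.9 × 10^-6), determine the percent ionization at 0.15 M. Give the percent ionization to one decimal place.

0.8%

(CH3)3CCOOH ⇌ (CH3)3CCOO- + H+; let x = [H+] at equilibrium.
x ≈ √(Ka·C₀) = √(9.9 × 10^-6 × 0.15) = 1.22 × 10^-3 M
% ionization = x/C₀ × 100% = 1.22 × 10^-3/0.15 × 100% = 0.8%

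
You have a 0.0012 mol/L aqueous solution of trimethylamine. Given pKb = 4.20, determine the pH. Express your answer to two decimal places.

pH = 10.39

(CH3)3N + H2O ⇌ (CH3)3NH+ + OH-
Kb = 10^(−4.20) = 6.31 × 10^-5
Kb = [OH-]²/(0.0012 − [OH-]) = 6.31 × 10^-5
Here C₀/Kb ≈ 19, so the small-[OH-] approximation fails. Use the quadratic:
[OH-] = (−Kb + √(Kb² + 4·Kb·C₀))/2 = 2.45 × 10^-4 M
pOH = −log(2.45 × 10^-4) = 3.61; pH = 14.00 − 3.61 = 10.39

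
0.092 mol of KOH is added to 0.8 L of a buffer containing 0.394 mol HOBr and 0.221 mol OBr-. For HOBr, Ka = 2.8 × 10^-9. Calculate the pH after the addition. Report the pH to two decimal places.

pH = 8.57

After neutralization: n(HOBr) = 0.302 mol, n(OBr-) = 0.313 mol.
pKa = −log(2.8 × 10^-9) = 8.553
pH = pKa + log([A⁻]/[HA]) = 8.553 + log(0.313/0.302) = 8.553 +0.016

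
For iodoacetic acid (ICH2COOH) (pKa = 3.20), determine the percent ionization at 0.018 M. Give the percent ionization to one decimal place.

17.1%

ICH2COOH ⇌ ICH2COO- + H+; let x = [H+] at equilibrium.
Ka = 10^(−3.20) = 6.31 × 10^-4
Solve x² + 0.000631x − 1.14e-05 = 0 → x = 3.07 × 10^-3 M
Fraction ionized = 3.07 × 10^-3 / 0.018 = 0.1706 → 17.1%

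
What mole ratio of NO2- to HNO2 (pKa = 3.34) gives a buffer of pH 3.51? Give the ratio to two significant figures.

ratio = 1.5

pH = pKa + log(r) ⇒ log(r) = 3.51 − 3.34 = +0.17
r = [NO2-]/[HNO2] = 10^(+0.17) = 1.48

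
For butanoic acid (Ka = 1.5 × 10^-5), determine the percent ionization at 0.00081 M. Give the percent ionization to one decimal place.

12.7%

CH3(CH2)2COOH ⇌ CH3(CH2)2COO- + H+; let x = [H+] at equilibrium.
Solve x² + 1.5e-05x − 1.21e-08 = 0 → x = 1.03 × 10^-4 M
Fraction ionized = 1.03 × 10^-4 / 0.00081 = 0.1272 → 12.7%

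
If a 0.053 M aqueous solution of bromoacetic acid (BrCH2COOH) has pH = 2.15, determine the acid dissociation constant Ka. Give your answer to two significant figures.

Ka = 1.1 × 10^-3

[H+] = 10^(-2.15) = 7.08 × 10^-3 M
At equilibrium [HA] = 0.053 − 7.08 × 10^-3 = 4.59 × 10^-2 M
Ka = [H+][A-]/[HA] = (7.08 × 10^-3)² / 4.59 × 10^-2 = 1.1 × 10^-3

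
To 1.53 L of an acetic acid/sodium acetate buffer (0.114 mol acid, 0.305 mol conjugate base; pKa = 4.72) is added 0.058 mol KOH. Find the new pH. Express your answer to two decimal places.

After neutralization: n(CH3COOH) = 0.056 mol, n(CH3COO-) = 0.363 mol.
pH = pKa + log(n_CH3COO-/n_CH3COOH) = 4.72 + log(0.363/0.056) = 4.72 + (+0.812)

pH = 5.53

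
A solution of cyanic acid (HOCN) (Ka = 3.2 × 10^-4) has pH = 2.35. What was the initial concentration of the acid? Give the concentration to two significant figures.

[H+] = 10^(-2.35) = 4.47 × 10^-3 M = x
Ka = x²/(C₀ − x) ⇒ C₀ = x + x²/Ka
C₀ = 4.47 × 10^-3 + (4.47 × 10^-3)²/(3.2 × 10^-4) = 6.69 × 10^-2 M

C₀ = 6.7 × 10^-2 M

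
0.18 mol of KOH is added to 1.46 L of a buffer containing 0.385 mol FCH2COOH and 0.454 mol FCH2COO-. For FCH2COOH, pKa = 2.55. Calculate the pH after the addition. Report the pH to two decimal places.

pH = 3.04

OH- converts FCH2COOH to FCH2COO-: FCH2COOH → 0.205 mol, FCH2COO- → 0.634 mol.
pH = pKa + log([A⁻]/[HA]) = 2.55 + log(0.634/0.205) = 2.55 +0.490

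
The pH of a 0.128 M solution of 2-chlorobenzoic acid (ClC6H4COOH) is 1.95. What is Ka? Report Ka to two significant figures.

[H+] = 10^(-1.95) = 1.12 × 10^-2 M
At equilibrium [HA] = 0.128 − 1.12 × 10^-2 = 1.17 × 10^-1 M
Ka = [H+][A-]/[HA] = (1.12 × 10^-2)² / 1.17 × 10^-1 = 1.1 × 10^-3

Ka = 1.1 × 10^-3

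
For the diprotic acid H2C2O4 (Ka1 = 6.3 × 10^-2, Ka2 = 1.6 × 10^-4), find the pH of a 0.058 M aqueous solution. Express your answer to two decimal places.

pH = 1.44

Since Ka1 ≫ Ka2, the first ionization dominates [H+].
Ka1 = x²/(0.058 − x) = 6.3 × 10^-2
Solving the quadratic: x = (−Ka1 + √(Ka1² + 4·Ka1·C₀))/2 = 3.67 × 10^-2 M
pH = −log(3.67 × 10^-2) = 1.44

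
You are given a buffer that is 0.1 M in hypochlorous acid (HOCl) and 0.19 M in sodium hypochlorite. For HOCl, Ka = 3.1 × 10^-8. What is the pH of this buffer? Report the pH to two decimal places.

pKa = −log(3.1 × 10^-8) = 7.509
Using pH = pKa + log([base]/[acid]) with [base]/[acid] = 0.19/0.1:
pH = 7.509 + (+0.279) = 7.79

pH = 7.79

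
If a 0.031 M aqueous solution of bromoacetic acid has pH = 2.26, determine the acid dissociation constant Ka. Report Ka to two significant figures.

[H+] = 10^(-2.26) = 5.50 × 10^-3 M
At equilibrium [HA] = 0.031 − 5.50 × 10^-3 = 2.55 × 10^-2 M
Ka = [H+][A-]/[HA] = (5.50 × 10^-3)² / 2.55 × 10^-2 = 1.2 × 10^-3

Ka = 1.2 × 10^-3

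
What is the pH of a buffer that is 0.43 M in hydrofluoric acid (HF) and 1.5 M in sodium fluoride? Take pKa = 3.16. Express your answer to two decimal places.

pH = 3.70

Henderson–Hasselbalch: pH = pKa + log([F-]/[HF]) = 3.16 + log(1.5/0.43)
pH = 3.16 + (+0.543) = 3.70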